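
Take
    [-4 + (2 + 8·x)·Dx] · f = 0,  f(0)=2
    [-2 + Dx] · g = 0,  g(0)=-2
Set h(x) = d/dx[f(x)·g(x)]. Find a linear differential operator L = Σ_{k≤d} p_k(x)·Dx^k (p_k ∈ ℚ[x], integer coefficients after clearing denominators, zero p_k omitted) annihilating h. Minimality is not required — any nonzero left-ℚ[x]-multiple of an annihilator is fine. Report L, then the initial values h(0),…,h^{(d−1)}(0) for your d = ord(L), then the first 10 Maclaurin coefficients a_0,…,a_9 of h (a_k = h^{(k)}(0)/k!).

f: a_k = 2, 4, -4, 8, -20, 56, -168, 528, -1716, 5720, …
g: a_k = -2, -4, -4, -8/3, -4/3, -8/15, -8/45, -16/315, -4/315, -8/2835, …
Product ⇒ symmetric product L₀, ord ≤ 1.
Derive L from L₀ (diff closure).
L = (2 + 16·x + 16·x^2) + (-1 - 6·x - 8·x^2)·Dx  (order 1).
h: a_k = -16, -32, -64, 128/3, -896/3, 15616/15, -177664/45, 4701184/315, -17875456/315, 614325248/2835, …
ICs: h(0) = -16.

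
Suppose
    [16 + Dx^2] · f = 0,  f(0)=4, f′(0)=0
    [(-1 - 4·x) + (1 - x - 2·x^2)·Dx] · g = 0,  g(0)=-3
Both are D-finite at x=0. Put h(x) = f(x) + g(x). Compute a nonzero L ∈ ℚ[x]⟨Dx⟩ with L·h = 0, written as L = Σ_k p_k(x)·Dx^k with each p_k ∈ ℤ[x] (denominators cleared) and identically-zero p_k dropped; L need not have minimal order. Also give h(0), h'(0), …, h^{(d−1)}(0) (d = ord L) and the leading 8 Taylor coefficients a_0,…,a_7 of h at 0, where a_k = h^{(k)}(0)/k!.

L = (-368 - 1408·x + 256·x^2 - 512·x^3 - 2560·x^4 - 2048·x^5) + (176 - 336·x - 384·x^2 + 1024·x^3 + 384·x^4 - 1536·x^5 - 1024·x^6)·Dx + (-23 - 88·x + 16·x^2 - 32·x^3 - 160·x^4 - 128·x^5)·Dx^2 + (11 - 21·x - 24·x^2 + 64·x^3 + 24·x^4 - 96·x^5 - 64·x^6)·Dx^3  (order 3).
h: a_k = 1, -3, -41, -15, 29/3, -63, -6829/45, -255, …
ICs: h(0) = 1, h′(0) = -3, h′′(0) = -82.

f: a_k = 4, 0, -32, 0, 128/3, 0, -1024/45, 0, …
g: a_k = -3, -3, -9, -15, -33, -63, -129, -255, …
f+g: L₀ = lclm(L_f,L_g), ord ≤ 2+1.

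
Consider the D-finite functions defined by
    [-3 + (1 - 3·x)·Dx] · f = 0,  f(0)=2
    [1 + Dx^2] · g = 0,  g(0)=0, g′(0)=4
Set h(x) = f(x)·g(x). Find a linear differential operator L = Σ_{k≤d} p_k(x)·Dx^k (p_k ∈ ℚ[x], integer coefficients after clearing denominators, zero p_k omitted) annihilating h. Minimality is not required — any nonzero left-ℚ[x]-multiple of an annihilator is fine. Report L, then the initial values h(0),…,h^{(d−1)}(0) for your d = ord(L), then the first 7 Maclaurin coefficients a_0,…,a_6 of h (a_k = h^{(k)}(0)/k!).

f: a_k = 2, 6, 18, 54, 162, 486, 1458, …
g: a_k = 0, 4, 0, -2/3, 0, 1/30, 0, …
Sym-product of L_f,L_g gives L₀ (≤ ord 2).
L = (-1 + 3·x) + 6·Dx + (-1 + 3·x)·Dx^2  (order 2).
h: a_k = 0, 8, 24, 212/3, 212, 9541/15, 9541/5, …
ICs: h(0) = 0, h′(0) = 8.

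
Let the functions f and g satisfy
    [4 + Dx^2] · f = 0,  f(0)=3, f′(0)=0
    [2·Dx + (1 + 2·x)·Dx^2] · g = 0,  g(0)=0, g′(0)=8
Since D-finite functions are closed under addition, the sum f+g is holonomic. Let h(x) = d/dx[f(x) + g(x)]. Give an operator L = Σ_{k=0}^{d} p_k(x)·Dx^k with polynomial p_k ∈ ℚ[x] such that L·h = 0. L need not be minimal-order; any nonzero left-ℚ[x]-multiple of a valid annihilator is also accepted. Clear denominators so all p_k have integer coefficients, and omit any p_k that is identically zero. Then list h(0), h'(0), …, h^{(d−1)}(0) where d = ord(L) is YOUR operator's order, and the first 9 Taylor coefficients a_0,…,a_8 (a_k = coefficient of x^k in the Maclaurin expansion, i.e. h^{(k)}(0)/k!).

f: a_k = 3, 0, -6, 0, 2, 0, -4/15, 0, 2/105, …
g: a_k = 0, 8, -8, 32/3, -16, 128/5, -128/3, 512/7, -128, …
L₀ := lclm(L_f,L_g); ord L₀ ≤ 2+2.
h₀' ⇒ L via d/dx closure of L₀.
L = (56 + 32·x + 32·x^2) + (12 + 40·x + 48·x^2 + 32·x^3)·Dx + (14 + 8·x + 8·x^2)·Dx^2 + (3 + 10·x + 12·x^2 + 8·x^3)·Dx^3  (order 3).
h: a_k = 8, -28, 32, -56, 128, -1288/5, 512, -107504/105, 2048, …
ICs: h(0) = 8, h′(0) = -28, h′′(0) = 64.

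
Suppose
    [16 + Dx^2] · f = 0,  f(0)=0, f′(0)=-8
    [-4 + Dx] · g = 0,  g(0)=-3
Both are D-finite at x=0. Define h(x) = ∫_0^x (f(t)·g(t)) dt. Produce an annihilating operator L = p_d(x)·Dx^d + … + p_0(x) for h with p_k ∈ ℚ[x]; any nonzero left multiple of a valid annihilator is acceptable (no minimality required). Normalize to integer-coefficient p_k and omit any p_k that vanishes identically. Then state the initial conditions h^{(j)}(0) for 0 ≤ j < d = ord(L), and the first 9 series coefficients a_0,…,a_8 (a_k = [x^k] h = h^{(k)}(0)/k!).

L = 32·Dx - 8·Dx^2 + Dx^3  (order 3).
h: a_k = 0, 0, 12, 32, 32, 0, -512/15, -4096/105, -2048/105, …
ICs: h(0) = 0, h′(0) = 0, h′′(0) = 24.

f: a_k = 0, -8, 0, 64/3, 0, -256/15, 0, 2048/315, 0, …
g: a_k = -3, -12, -24, -32, -32, -128/5, -256/15, -1024/105, -512/105, …
Product ⇒ symmetric product L₀, ord ≤ 2.
Integrate: L := L₀·Dx.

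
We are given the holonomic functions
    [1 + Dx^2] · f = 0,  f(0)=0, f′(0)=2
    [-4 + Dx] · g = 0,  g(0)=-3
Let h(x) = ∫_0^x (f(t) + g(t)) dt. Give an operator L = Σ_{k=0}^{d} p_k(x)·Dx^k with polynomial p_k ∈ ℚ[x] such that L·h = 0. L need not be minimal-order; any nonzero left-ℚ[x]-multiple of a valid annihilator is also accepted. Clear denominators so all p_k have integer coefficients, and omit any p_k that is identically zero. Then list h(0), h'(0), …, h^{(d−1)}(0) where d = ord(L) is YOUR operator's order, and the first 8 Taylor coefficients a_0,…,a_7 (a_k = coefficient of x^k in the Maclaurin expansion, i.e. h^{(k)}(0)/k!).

L = -4·Dx + Dx^2 - 4·Dx^3 + Dx^4  (order 4).
h: a_k = 0, -3, -5, -8, -97/12, -32/5, -307/72, -256/105, …
ICs: h(0) = 0, h′(0) = -3, h′′(0) = -10, h′′′(0) = -48.

f: a_k = 0, 2, 0, -1/3, 0, 1/60, 0, -1/2520, …
g: a_k = -3, -12, -24, -32, -32, -128/5, -256/15, -1024/105, …
h₀=f+g: left-lcm gives L₀, ord ≤ 3.
h=∫h₀ ⇒ L = L₀·Dx.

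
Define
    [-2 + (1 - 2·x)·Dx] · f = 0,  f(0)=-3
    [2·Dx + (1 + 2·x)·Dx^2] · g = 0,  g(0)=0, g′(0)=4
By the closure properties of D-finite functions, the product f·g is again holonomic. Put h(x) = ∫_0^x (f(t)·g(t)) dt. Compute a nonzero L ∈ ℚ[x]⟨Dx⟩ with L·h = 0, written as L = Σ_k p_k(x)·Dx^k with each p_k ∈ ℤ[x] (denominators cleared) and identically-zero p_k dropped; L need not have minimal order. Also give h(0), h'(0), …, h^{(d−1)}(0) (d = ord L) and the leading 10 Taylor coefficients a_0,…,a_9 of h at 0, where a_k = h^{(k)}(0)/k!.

f: a_k = -3, -6, -12, -24, -48, -96, -192, -384, -768, -1536, …
g: a_k = 0, 4, -4, 16/3, -8, 64/5, -64/3, 256/7, -64, 1024/9, …
L₀ := L_f ⊗_s L_g (sym. prod.), ord ≤ 2.
h=∫h₀ ⇒ L = L₀·Dx.
L = 4·Dx + (2 + 12·x)·Dx^2 + (-1 + 4·x^2)·Dx^3  (order 3).
h: a_k = 0, 0, -6, -4, -10, -56/5, -376/15, -1184/35, -2552/35, -34112/315, …
ICs: h(0) = 0, h′(0) = 0, h′′(0) = -12.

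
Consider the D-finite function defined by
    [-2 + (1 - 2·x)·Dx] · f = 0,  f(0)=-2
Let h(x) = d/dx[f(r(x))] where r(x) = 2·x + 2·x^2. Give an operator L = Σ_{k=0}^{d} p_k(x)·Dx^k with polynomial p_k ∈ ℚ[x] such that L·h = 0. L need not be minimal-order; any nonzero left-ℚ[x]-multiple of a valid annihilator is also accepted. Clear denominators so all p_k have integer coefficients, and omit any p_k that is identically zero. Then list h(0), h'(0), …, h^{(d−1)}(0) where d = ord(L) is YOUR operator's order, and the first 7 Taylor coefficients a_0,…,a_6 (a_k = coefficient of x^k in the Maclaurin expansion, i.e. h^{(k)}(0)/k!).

L = (10 + 24·x + 24·x^2) + (-1 + 2·x + 12·x^2 + 8·x^3)·Dx  (order 1).
h: a_k = -8, -80, -576, -3712, -22400, -129792, -731136, …
ICs: h(0) = -8.

f: a_k = -2, -4, -8, -16, -32, -64, -128, …
f∘r: x↦r, Dx↦Dx/r' in L_f ⇒ L₀.
h₀' ⇒ L via d/dx closure of L₀.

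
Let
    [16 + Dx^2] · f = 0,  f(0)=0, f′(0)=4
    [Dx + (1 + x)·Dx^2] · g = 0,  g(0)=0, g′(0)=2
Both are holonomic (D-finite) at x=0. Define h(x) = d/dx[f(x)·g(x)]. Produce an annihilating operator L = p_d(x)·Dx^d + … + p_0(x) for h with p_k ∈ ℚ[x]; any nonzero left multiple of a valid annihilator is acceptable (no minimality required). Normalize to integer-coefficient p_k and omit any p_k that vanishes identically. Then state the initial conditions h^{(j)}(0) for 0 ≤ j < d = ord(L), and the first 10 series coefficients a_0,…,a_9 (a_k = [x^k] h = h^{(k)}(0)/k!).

L = (96160 + 647168·x + 1757184·x^2 + 2482176·x^3 + 1931264·x^4 + 786432·x^5 + 131072·x^6) + (13728 + 74144·x + 156160·x^2 + 161280·x^3 + 81920·x^4 + 16384·x^5)·Dx + (13546 + 87008·x + 228848·x^2 + 316416·x^3 + 242944·x^4 + 98304·x^5 + 16384·x^6)·Dx^2 + (858 + 4634·x + 9760·x^2 + 10080·x^3 + 5120·x^4 + 1024·x^5)·Dx^3 + (471 + 2910·x + 7439·x^2 + 10080·x^3 + 7640·x^4 + 3072·x^5 + 512·x^6)·Dx^4  (order 4).
h: a_k = 0, 16, -12, -224/3, 130/3, 208/3, -476/15, -1984/63, 97/7, 15088/2835, …
ICs: h(0) = 0, h′(0) = 16, h′′(0) = -24, h′′′(0) = -448.

f: a_k = 0, 4, 0, -32/3, 0, 128/15, 0, -1024/315, 0, 2048/2835, …
g: a_k = 0, 2, -1, 2/3, -1/2, 2/5, -1/3, 2/7, -1/4, 2/9, …
h₀=f·g: eliminate ⇒ L₀, order ≤ 2·2.
h=h₀': d/dx-closure on L₀ ⇒ L.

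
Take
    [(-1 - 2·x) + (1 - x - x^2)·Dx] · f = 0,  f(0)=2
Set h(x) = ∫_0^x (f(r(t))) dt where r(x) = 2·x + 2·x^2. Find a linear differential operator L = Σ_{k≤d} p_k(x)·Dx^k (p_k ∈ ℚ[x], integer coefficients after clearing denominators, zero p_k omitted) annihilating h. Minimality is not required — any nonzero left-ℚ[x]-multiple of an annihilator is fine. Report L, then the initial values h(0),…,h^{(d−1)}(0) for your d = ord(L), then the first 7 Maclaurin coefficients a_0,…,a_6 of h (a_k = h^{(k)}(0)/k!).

L = (2 + 12·x + 24·x^2 + 16·x^3)·Dx + (-1 + 2·x + 6·x^2 + 8·x^3 + 4·x^4)·Dx^2  (order 2).
h: a_k = 0, 2, 2, 20/3, 20, 64, 216, …
ICs: h(0) = 0, h′(0) = 2.

f: a_k = 2, 2, 4, 6, 10, 16, 26, …
f∘r: x↦r, Dx↦Dx/r' in L_f ⇒ L₀.
h=∫₀ˣh₀: take L = L₀·Dx.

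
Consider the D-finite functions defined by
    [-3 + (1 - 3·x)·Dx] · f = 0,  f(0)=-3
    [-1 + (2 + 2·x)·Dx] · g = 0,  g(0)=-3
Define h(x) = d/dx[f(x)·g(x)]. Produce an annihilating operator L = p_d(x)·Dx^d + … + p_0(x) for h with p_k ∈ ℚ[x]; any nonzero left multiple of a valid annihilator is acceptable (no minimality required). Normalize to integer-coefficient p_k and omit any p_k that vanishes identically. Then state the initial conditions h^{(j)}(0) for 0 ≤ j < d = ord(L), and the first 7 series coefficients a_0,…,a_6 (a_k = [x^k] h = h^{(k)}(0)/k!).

f: a_k = -3, -9, -27, -81, -243, -729, -2187, …
g: a_k = -3, -3/2, 3/8, -3/16, 15/128, -21/256, 63/1024, …
L₀ := L_f ⊗_s L_g (sym. prod.), ord ≤ 1.
Derive L from L₀ (diff closure).
L = (83 + 126·x + 27·x^2) + (-14 + 22·x + 54·x^2 + 18·x^3)·Dx  (order 1).
h: a_k = 63/2, 747/4, 13473/16, 107739/32, 3232485/256, 23273325/512, 325828629/2048, …
ICs: h(0) = 63/2.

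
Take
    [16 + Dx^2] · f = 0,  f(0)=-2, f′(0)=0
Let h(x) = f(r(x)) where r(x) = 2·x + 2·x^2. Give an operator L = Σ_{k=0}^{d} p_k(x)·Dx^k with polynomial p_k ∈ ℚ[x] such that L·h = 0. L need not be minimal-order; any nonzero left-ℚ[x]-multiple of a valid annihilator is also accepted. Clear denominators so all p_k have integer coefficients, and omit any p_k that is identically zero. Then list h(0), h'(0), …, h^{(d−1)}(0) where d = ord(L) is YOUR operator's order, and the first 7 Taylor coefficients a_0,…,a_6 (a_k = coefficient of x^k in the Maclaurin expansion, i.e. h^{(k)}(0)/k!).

f: a_k = -2, 0, 16, 0, -64/3, 0, 512/45, …
Substitute x→r, Dx→(1/r')Dx; clear ⇒ L₀.
L = (64 + 384·x + 768·x^2 + 512·x^3) - 2·Dx + (1 + 2·x)·Dx^2  (order 2).
h: a_k = -2, 0, 64, 128, -832/3, -4096/3, -59392/45, …
ICs: h(0) = -2, h′(0) = 0.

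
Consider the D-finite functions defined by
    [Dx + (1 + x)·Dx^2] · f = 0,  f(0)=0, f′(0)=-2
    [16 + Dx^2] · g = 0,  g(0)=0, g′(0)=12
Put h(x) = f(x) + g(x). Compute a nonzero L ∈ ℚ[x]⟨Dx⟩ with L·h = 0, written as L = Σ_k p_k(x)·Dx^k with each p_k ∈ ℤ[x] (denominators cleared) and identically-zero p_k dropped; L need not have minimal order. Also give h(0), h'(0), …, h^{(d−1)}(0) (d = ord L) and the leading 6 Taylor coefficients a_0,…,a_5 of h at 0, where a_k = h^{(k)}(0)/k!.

L = (176 + 256·x + 128·x^2)·Dx + (144 + 400·x + 384·x^2 + 128·x^3)·Dx^2 + (11 + 16·x + 8·x^2)·Dx^3 + (9 + 25·x + 24·x^2 + 8·x^3)·Dx^4  (order 4).
h: a_k = 0, 10, 1, -98/3, 1/2, 126/5, …
ICs: h(0) = 0, h′(0) = 10, h′′(0) = 2, h′′′(0) = -196.

f: a_k = 0, -2, 1, -2/3, 1/2, -2/5, …
g: a_k = 0, 12, 0, -32, 0, 128/5, …
Weyl lclm of L_f,L_g ⇒ L₀ (ord ≤ 4).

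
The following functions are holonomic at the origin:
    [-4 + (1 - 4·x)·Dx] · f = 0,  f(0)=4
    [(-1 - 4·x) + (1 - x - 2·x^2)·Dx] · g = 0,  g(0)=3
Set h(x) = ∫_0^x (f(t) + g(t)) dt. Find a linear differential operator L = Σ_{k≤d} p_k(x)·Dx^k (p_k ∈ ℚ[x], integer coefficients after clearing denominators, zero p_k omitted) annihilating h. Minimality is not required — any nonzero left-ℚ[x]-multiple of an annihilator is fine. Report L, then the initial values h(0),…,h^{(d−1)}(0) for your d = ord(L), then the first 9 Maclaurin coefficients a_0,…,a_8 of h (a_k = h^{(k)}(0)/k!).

f: a_k = 4, 16, 64, 256, 1024, 4096, 16384, 65536, 262144, …
g: a_k = 3, 3, 9, 15, 33, 63, 129, 255, 513, …
Weyl lclm of L_f,L_g ⇒ L₀ (ord ≤ 2).
h=∫₀ˣh₀: take L = L₀·Dx.
L = (-8 - 144·x + 96·x^2 - 128·x^3)·Dx + (26 - 28·x - 120·x^2 + 128·x^3 - 256·x^4)·Dx^2 + (-3 + 19·x - 34·x^2 + 24·x^3 + 16·x^4 - 64·x^5)·Dx^3  (order 3).
h: a_k = 0, 7, 19/2, 73/3, 271/4, 1057/5, 4159/6, 2359, 65791/8, …
ICs: h(0) = 0, h′(0) = 7, h′′(0) = 19.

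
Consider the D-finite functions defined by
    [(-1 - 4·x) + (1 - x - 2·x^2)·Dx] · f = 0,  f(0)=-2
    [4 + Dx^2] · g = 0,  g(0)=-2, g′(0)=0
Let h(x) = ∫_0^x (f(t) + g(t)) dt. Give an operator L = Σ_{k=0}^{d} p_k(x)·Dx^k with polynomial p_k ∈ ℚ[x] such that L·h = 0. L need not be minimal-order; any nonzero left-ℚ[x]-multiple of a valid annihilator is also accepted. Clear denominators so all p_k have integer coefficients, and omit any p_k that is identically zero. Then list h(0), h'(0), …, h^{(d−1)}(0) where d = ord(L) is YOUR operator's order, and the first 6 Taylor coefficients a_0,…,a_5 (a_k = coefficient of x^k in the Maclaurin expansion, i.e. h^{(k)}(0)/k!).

L = (68 + 304·x + 200·x^2 + 320·x^3 + 160·x^4 + 128·x^5)·Dx + (-20 + 12·x + 24·x^2 + 8·x^3 + 48·x^4 + 96·x^5 + 64·x^6)·Dx^2 + (17 + 76·x + 50·x^2 + 80·x^3 + 40·x^4 + 32·x^5)·Dx^3 + (-5 + 3·x + 6·x^2 + 2·x^3 + 12·x^4 + 24·x^5 + 16·x^6)·Dx^4  (order 4).
h: a_k = 0, -4, -1, -2/3, -5/2, -14/3, …
ICs: h(0) = 0, h′(0) = -4, h′′(0) = -2, h′′′(0) = -4.

f: a_k = -2, -2, -6, -10, -22, -42, …
g: a_k = -2, 0, 4, 0, -4/3, 0, …
h₀=f+g: left-lcm gives L₀, ord ≤ 3.
h=∫₀ˣh₀: take L = L₀·Dx.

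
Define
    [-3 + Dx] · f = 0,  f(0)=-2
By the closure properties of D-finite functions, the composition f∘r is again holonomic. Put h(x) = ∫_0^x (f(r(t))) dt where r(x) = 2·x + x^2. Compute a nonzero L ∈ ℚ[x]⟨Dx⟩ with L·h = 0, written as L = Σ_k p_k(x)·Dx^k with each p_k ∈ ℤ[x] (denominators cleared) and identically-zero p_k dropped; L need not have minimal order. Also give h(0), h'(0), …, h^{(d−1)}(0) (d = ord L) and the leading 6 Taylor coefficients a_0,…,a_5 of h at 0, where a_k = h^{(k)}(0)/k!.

f: a_k = -2, -6, -9, -9, -27/4, -81/20, …
Change of var in L_f (x↦r) gives L₀.
∫: right-multiply L₀ by Dx.
L = (-6 - 6·x)·Dx + Dx^2  (order 2).
h: a_k = 0, -2, -6, -14, -27, -45, …
ICs: h(0) = 0, h′(0) = -2.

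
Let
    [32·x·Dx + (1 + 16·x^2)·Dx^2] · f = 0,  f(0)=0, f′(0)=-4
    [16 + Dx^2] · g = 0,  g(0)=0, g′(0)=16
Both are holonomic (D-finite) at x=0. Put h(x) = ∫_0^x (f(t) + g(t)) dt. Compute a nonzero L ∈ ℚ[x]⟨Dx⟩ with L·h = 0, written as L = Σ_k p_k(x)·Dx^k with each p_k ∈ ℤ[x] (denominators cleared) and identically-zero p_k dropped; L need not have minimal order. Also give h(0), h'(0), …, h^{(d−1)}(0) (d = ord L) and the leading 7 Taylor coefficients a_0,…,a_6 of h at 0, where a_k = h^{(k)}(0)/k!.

f: a_k = 0, -4, 0, 64/3, 0, -1024/5, 0, …
g: a_k = 0, 16, 0, -128/3, 0, 512/15, 0, …
L₀ := lclm(L_f,L_g); ord L₀ ≤ 2+2.
∫: right-multiply L₀ by Dx.
L = (-5632·x + 114688·x^3 + 131072·x^5)·Dx^2 + (-16 + 1792·x^2 + 36864·x^4 + 65536·x^6)·Dx^3 + (-352·x + 7168·x^3 + 8192·x^5)·Dx^4 + (-1 + 112·x^2 + 2304·x^4 + 4096·x^6)·Dx^5  (order 5).
h: a_k = 0, 0, 6, 0, -16/3, 0, -256/9, …
ICs: h(0) = 0, h′(0) = 0, h′′(0) = 12, h′′′(0) = 0, h′′′′(0) = -128.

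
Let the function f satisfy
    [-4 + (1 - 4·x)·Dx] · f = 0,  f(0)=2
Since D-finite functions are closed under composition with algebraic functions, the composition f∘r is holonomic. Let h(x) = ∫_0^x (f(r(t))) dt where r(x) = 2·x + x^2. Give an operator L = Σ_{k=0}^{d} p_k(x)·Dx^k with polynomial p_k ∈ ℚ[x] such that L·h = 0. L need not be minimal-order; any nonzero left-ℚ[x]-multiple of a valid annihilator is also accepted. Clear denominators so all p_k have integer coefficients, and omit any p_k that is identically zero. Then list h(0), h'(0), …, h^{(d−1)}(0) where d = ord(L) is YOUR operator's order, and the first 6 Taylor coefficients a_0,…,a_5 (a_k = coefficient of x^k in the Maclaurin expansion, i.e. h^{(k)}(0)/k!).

L = (8 + 8·x)·Dx + (-1 + 8·x + 4·x^2)·Dx^2  (order 2).
h: a_k = 0, 2, 8, 136/3, 288, 1952, …
ICs: h(0) = 0, h′(0) = 2.

f: a_k = 2, 8, 32, 128, 512, 2048, …
Change of var in L_f (x↦r) gives L₀.
Integrate: L := L₀·Dx.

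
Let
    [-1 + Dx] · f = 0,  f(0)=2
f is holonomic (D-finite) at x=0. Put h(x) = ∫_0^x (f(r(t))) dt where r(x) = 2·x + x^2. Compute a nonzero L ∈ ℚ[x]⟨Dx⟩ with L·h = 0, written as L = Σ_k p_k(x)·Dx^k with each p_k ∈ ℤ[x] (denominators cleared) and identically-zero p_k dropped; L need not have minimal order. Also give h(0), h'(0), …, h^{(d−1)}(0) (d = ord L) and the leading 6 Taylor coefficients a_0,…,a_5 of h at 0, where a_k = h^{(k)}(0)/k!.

L = (-2 - 2·x)·Dx + Dx^2  (order 2).
h: a_k = 0, 2, 2, 2, 5/3, 19/15, …
ICs: h(0) = 0, h′(0) = 2.

f: a_k = 2, 2, 1, 1/3, 1/12, 1/60, …
Change of var in L_f (x↦r) gives L₀.
∫: right-multiply L₀ by Dx.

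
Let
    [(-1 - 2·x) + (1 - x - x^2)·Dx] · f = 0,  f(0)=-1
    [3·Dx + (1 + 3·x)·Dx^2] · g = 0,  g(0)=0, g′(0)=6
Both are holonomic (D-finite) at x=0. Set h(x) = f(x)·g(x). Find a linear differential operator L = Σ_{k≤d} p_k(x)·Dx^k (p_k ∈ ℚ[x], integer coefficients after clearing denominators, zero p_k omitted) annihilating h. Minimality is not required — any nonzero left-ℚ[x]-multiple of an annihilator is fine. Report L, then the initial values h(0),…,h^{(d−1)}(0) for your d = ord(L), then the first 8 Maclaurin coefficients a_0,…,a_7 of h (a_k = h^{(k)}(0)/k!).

f: a_k = -1, -1, -2, -3, -5, -8, -13, -21, …
g: a_k = 0, 6, -9, 18, -81/2, 486/5, -243, 4374/7, …
L₀ := L_f ⊗_s L_g (sym. prod.), ord ≤ 2.
L = (5 + 12·x) + (-1 + 13·x + 15·x^2)·Dx + (-1 - 2·x + 4·x^2 + 3·x^3)·Dx^2  (order 2).
h: a_k = 0, -6, 3, -21, 45/2, -957/10, 849/5, -38553/70, …
ICs: h(0) = 0, h′(0) = -6.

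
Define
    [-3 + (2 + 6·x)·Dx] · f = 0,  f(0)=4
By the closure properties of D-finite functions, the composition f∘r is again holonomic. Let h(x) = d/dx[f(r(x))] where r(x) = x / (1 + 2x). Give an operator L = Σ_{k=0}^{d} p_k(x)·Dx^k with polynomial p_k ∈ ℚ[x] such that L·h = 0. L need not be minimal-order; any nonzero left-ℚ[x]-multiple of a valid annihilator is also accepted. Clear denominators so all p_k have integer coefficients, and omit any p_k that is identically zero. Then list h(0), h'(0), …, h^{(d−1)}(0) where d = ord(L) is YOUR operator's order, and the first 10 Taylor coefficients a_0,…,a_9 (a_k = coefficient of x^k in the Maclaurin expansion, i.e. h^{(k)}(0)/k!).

f: a_k = 4, 6, -9/2, 27/4, -405/32, 1701/64, -15309/256, 72171/512, -2814669/8192, 14073345/16384, …
f∘r: x↦r, Dx↦Dx/r' in L_f ⇒ L₀.
Differentiate: ansatz ord ≤ ord L₀ ⇒ L.
L = (-11 - 40·x) + (-2 - 14·x - 20·x^2)·Dx  (order 1).
h: a_k = 6, -33, 585/4, -4965/8, 169545/64, -1477503/128, 26328981/512, -239121645/1024, 17638985385/16384, -164547207195/32768, …
ICs: h(0) = 6.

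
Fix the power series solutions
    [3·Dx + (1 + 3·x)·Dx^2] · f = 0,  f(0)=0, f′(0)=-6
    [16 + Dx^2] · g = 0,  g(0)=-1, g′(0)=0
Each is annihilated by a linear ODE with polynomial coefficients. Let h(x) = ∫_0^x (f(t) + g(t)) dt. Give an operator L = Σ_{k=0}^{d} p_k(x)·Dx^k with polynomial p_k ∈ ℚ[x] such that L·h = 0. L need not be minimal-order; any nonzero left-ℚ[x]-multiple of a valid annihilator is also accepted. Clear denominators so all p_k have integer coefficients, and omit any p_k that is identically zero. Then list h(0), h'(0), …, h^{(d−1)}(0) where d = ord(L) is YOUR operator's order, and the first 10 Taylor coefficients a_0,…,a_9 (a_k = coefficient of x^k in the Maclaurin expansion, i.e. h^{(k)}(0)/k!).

f: a_k = 0, -6, 9, -18, 81/2, -486/5, 243, -4374/7, 6561/4, -4374, …
g: a_k = -1, 0, 8, 0, -32/3, 0, 256/45, 0, -512/315, 0, …
h₀=f+g: left-lcm gives L₀, ord ≤ 4.
h=∫h₀ ⇒ L = L₀·Dx.
L = (1680 + 2304·x + 3456·x^2)·Dx^2 + (272 + 1584·x + 3456·x^2 + 3456·x^3)·Dx^3 + (105 + 144·x + 216·x^2)·Dx^4 + (17 + 99·x + 216·x^2 + 216·x^3)·Dx^5  (order 5).
h: a_k = 0, -1, -3, 17/3, -9/2, 179/30, -81/5, 11191/315, -2187/28, 2064667/11340, …
ICs: h(0) = 0, h′(0) = -1, h′′(0) = -6, h′′′(0) = 34, h′′′′(0) = -108.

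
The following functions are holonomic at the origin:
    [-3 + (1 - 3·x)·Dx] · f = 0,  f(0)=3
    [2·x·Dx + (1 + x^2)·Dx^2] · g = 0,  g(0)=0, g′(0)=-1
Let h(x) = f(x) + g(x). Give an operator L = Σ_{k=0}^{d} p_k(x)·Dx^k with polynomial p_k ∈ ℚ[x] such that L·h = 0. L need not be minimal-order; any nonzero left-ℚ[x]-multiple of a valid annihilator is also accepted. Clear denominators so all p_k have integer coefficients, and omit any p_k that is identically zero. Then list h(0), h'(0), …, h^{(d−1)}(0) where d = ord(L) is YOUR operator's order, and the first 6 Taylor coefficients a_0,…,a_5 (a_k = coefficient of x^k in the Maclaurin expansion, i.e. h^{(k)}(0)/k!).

f: a_k = 3, 9, 27, 81, 243, 729, …
g: a_k = 0, -1, 0, 1/3, 0, -1/5, …
Weyl lclm of L_f,L_g ⇒ L₀ (ord ≤ 3).
L = (-6 + 72·x + 18·x^2)·Dx + (28 - 6·x + 60·x^2 + 18·x^3)·Dx^2 + (-3 + 8·x + 8·x^3 + 3·x^4)·Dx^3  (order 3).
h: a_k = 3, 8, 27, 244/3, 243, 3644/5, …
ICs: h(0) = 3, h′(0) = 8, h′′(0) = 54.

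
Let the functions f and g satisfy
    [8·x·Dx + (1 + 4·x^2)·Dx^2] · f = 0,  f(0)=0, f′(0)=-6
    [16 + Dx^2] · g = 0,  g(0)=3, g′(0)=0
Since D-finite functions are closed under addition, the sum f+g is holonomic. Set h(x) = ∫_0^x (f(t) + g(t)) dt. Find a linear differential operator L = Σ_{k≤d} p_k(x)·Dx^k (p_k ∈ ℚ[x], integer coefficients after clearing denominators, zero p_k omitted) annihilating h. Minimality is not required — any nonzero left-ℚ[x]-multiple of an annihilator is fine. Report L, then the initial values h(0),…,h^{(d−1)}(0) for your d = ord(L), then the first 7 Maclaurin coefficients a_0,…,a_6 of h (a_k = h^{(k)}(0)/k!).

L = (-512·x + 5120·x^3 + 4096·x^5)·Dx^2 + (16 + 512·x^2 + 2304·x^4 + 2048·x^6)·Dx^3 + (-32·x + 320·x^3 + 256·x^5)·Dx^4 + (1 + 32·x^2 + 144·x^4 + 128·x^6)·Dx^5  (order 5).
h: a_k = 0, 3, -3, -8, 2, 32/5, -16/5, …
ICs: h(0) = 0, h′(0) = 3, h′′(0) = -6, h′′′(0) = -48, h′′′′(0) = 48.

f: a_k = 0, -6, 0, 8, 0, -96/5, 0, …
g: a_k = 3, 0, -24, 0, 32, 0, -256/15, …
f+g: L₀ = lclm(L_f,L_g), ord ≤ 2+2.
h=∫h₀ ⇒ L = L₀·Dx.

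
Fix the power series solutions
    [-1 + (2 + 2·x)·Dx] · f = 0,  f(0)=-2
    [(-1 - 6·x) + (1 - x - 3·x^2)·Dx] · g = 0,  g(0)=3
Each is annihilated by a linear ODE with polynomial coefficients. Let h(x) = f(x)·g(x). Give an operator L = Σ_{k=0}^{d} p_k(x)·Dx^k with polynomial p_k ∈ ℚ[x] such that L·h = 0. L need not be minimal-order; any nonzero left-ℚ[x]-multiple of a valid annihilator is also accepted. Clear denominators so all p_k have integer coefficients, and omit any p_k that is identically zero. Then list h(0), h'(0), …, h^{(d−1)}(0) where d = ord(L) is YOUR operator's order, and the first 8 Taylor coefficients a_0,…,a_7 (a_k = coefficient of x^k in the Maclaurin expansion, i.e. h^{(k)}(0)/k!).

L = (3 + 13·x + 9·x^2) + (-2 + 8·x^2 + 6·x^3)·Dx  (order 1).
h: a_k = -6, -9, -105/4, -429/8, -8457/64, -37527/128, -353013/512, -1606773/1024, …
ICs: h(0) = -6.

f: a_k = -2, -1, 1/4, -1/8, 5/64, -7/128, 21/512, -33/1024, …
g: a_k = 3, 3, 12, 21, 57, 120, 291, 651, …
h₀=f·g: eliminate ⇒ L₀, order ≤ 1·1.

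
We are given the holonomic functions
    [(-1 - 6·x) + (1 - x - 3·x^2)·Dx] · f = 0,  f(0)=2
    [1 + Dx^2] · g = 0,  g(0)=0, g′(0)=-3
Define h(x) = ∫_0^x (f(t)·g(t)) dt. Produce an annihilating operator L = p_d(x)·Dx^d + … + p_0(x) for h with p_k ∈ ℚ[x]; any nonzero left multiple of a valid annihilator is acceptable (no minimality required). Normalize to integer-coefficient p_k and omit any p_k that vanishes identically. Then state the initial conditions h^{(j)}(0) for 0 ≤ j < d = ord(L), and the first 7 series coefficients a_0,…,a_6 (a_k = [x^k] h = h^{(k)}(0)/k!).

L = (5 + x + 3·x^2)·Dx + (2 + 12·x)·Dx^2 + (-1 + x + 3·x^2)·Dx^3  (order 3).
h: a_k = 0, 0, -3, -2, -23/4, -41/5, -2201/120, …
ICs: h(0) = 0, h′(0) = 0, h′′(0) = -6.

f: a_k = 2, 2, 8, 14, 38, 80, 194, …
g: a_k = 0, -3, 0, 1/2, 0, -1/40, 0, …
h₀=f·g: eliminate ⇒ L₀, order ≤ 1·2.
∫: right-multiply L₀ by Dx.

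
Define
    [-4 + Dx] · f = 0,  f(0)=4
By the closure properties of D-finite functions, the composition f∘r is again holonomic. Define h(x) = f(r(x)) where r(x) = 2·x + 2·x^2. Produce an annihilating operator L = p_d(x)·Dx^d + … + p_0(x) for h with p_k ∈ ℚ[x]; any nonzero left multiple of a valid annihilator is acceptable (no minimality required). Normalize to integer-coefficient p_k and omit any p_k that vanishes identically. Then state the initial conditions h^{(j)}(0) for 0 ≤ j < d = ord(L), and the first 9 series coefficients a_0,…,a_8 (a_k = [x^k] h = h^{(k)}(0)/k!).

f: a_k = 4, 16, 32, 128/3, 128/3, 512/15, 1024/45, 4096/315, 2048/315, …
Substitute x→r, Dx→(1/r')Dx; clear ⇒ L₀.
L = (-8 - 16·x) + Dx  (order 1).
h: a_k = 4, 32, 160, 1792/3, 5504/3, 72704/15, 510976/45, 1515520/63, 14731264/315, …
ICs: h(0) = 4.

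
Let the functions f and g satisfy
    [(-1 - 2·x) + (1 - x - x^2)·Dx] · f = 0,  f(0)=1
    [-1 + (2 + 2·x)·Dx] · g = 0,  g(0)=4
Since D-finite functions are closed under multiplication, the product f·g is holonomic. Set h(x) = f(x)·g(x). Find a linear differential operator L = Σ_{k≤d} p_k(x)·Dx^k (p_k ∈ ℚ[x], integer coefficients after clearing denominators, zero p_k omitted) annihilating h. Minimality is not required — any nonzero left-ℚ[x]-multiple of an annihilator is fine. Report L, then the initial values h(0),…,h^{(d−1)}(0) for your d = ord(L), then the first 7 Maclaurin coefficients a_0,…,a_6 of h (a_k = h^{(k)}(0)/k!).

f: a_k = 1, 1, 2, 3, 5, 8, 13, …
g: a_k = 4, 2, -1/2, 1/4, -5/32, 7/64, -21/256, …
f·g: L₀ = L_f ⊗_s L_g, ord ≤ 1·1.
L = (3 + 5·x + 3·x^2) + (-2 + 4·x^2 + 2·x^3)·Dx  (order 1).
h: a_k = 4, 6, 19/2, 63/4, 803/32, 2621/64, 16887/256, …
ICs: h(0) = 4.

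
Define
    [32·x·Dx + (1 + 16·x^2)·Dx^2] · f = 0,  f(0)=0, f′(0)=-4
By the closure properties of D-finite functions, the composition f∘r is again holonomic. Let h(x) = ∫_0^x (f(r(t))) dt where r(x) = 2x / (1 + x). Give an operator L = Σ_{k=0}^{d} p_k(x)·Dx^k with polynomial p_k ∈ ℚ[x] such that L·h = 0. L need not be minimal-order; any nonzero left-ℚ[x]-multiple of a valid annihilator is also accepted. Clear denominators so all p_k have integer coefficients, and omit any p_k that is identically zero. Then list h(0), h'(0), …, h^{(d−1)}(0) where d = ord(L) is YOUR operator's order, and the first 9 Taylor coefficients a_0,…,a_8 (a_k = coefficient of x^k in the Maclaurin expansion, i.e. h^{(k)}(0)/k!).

f: a_k = 0, -4, 0, 64/3, 0, -1024/5, 0, 16384/7, 0, …
f∘r: x↦r, Dx↦Dx/r' in L_f ⇒ L₀.
∫: right-multiply L₀ by Dx.
L = (2 + 130·x)·Dx^2 + (1 + 2·x + 65·x^2)·Dx^3  (order 3).
h: a_k = 0, 0, -4, 8/3, 122/3, -504/5, -13844/15, 93208/21, 178361/7, …
ICs: h(0) = 0, h′(0) = 0, h′′(0) = -8.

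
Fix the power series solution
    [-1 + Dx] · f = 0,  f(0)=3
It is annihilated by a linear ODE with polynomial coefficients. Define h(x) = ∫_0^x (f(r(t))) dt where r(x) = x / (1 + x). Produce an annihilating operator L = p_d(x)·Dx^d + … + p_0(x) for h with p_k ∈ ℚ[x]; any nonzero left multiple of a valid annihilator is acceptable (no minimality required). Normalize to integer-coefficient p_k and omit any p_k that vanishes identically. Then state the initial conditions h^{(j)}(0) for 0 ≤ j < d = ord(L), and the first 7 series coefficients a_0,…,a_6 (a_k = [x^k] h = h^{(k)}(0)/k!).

L = -Dx + (1 + 2·x + x^2)·Dx^2  (order 2).
h: a_k = 0, 3, 3/2, -1/2, 1/8, 1/40, -19/240, …
ICs: h(0) = 0, h′(0) = 3.

f: a_k = 3, 3, 3/2, 1/2, 1/8, 1/40, 1/240, …
f∘r: x↦r, Dx↦Dx/r' in L_f ⇒ L₀.
∫: right-multiply L₀ by Dx.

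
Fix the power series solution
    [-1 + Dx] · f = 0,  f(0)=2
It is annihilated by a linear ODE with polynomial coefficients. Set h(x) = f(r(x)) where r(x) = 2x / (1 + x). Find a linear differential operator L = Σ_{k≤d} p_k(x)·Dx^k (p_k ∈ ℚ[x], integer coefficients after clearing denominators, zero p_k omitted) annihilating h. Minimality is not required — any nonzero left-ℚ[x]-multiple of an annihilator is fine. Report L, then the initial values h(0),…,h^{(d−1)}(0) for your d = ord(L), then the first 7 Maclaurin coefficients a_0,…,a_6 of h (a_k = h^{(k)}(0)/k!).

f: a_k = 2, 2, 1, 1/3, 1/12, 1/60, 1/360, …
h₀=f(r): pull back L_f along r ⇒ L₀.
L = -2 + (1 + 2·x + x^2)·Dx  (order 1).
h: a_k = 2, 4, 0, -4/3, 4/3, -4/5, 8/45, …
ICs: h(0) = 2.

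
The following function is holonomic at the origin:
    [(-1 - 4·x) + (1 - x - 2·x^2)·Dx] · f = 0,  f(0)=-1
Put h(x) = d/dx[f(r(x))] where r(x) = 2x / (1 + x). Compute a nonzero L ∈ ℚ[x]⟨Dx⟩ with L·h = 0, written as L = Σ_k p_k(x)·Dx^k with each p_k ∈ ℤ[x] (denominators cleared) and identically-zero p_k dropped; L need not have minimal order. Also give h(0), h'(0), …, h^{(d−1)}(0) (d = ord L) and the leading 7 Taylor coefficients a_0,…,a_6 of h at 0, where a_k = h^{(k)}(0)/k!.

f: a_k = -1, -1, -3, -5, -11, -21, -43, …
h₀=f(r): pull back L_f along r ⇒ L₀.
Differentiate: ansatz ord ≤ ord L₀ ⇒ L.
L = (10 + 54·x + 270·x^2 + 162·x^3) + (-1 - 10·x + 90·x^3 + 81·x^4)·Dx  (order 1).
h: a_k = -2, -20, -54, -360, -810, -4860, -10206, …
ICs: h(0) = -2.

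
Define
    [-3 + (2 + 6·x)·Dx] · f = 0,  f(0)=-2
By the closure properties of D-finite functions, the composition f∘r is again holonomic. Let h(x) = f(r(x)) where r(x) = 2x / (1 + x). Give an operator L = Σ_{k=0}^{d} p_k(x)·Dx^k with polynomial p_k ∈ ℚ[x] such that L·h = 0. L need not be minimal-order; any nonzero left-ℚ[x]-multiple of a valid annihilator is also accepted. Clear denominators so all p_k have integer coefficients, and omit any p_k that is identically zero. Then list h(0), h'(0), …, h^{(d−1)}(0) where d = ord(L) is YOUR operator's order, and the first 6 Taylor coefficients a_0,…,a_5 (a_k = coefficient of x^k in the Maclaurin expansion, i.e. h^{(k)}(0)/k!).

L = -3 + (1 + 8·x + 7·x^2)·Dx  (order 1).
h: a_k = -2, -6, 15, -51, 861/4, -4137/4, …
ICs: h(0) = -2.

f: a_k = -2, -3, 9/4, -27/8, 405/64, -1701/128, …
f∘r: x↦r, Dx↦Dx/r' in L_f ⇒ L₀.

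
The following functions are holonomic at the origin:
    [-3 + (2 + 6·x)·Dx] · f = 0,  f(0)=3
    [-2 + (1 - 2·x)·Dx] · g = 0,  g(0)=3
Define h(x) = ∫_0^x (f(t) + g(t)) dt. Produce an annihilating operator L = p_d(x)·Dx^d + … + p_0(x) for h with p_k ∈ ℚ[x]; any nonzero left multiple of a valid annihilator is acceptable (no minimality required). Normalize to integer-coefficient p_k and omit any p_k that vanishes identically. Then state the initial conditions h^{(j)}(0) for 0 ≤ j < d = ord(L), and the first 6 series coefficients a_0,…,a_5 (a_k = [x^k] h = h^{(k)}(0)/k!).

f: a_k = 3, 9/2, -27/8, 81/16, -1215/128, 5103/256, …
g: a_k = 3, 6, 12, 24, 48, 96, …
Sum ⇒ L₀ = lclm(L_f,L_g) in ℚ(x)⟨Dx⟩.
∫: right-multiply L₀ by Dx.
L = (66 + 108·x)·Dx + (-41 - 156·x - 324·x^2)·Dx^2 + (2 + 38·x + 24·x^2 - 216·x^3)·Dx^3  (order 3).
h: a_k = 0, 6, 21/4, 23/8, 465/64, 4929/640, …
ICs: h(0) = 0, h′(0) = 6, h′′(0) = 21/2.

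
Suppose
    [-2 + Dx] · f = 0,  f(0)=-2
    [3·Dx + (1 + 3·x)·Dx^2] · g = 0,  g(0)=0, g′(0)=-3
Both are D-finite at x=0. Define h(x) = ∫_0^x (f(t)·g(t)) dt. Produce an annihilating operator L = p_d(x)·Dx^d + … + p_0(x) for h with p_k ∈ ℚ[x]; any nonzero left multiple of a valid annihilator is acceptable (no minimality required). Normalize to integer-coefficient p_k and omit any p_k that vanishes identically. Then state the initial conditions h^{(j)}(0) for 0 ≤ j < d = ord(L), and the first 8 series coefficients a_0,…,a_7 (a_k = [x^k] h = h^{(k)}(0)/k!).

f: a_k = -2, -4, -4, -8/3, -4/3, -8/15, -8/45, -16/315, …
g: a_k = 0, -3, 9/2, -9, 81/4, -243/5, 243/2, -2187/7, …
h₀=f·g: eliminate ⇒ L₀, order ≤ 1·2.
∫: right-multiply L₀ by Dx.
L = (-2 + 12·x)·Dx + (-1 - 12·x)·Dx^2 + (1 + 3·x)·Dx^3  (order 3).
h: a_k = 0, 0, 3, 1, 3, -29/10, 221/30, -110/7, …
ICs: h(0) = 0, h′(0) = 0, h′′(0) = 6.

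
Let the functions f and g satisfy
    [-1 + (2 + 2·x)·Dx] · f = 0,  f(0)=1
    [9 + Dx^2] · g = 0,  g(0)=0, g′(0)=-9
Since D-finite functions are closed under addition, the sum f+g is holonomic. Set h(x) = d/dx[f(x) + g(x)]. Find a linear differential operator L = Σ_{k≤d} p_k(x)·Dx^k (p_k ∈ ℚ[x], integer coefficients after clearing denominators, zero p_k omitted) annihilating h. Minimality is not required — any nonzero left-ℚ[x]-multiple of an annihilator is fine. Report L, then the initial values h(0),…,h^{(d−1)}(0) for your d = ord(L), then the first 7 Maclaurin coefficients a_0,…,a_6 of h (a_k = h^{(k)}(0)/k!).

f: a_k = 1, 1/2, -1/8, 1/16, -5/128, 7/256, -21/1024, …
g: a_k = 0, -9, 0, 27/2, 0, -243/40, 0, …
L₀ := lclm(L_f,L_g); ord L₀ ≤ 1+2.
h=h₀': d/dx-closure on L₀ ⇒ L.
L = (-153 - 216·x - 108·x^2) + (-234 - 666·x - 648·x^2 - 216·x^3)·Dx + (-17 - 24·x - 12·x^2)·Dx^2 + (-26 - 74·x - 72·x^2 - 24·x^3)·Dx^3  (order 3).
h: a_k = -17/2, -1/4, 651/16, -5/32, -7741/256, -63/512, 94467/10240, …
ICs: h(0) = -17/2, h′(0) = -1/4, h′′(0) = 651/8.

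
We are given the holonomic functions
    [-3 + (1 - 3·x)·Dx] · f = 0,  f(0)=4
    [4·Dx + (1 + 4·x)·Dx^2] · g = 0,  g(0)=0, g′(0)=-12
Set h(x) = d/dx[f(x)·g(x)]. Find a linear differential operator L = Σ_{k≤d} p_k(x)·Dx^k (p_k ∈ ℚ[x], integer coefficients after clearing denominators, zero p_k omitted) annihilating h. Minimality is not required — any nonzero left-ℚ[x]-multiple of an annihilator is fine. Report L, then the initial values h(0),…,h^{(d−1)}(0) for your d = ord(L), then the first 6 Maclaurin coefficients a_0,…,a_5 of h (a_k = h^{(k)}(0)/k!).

f: a_k = 4, 12, 36, 108, 324, 972, …
g: a_k = 0, -12, 24, -64, 192, -3072/5, …
h₀=f·g: eliminate ⇒ L₀, order ≤ 1·2.
h=h₀': d/dx-closure on L₀ ⇒ L.
L = 48 + (1 + 60·x)·Dx + (-1 - x + 12·x^2)·Dx^2  (order 2).
h: a_k = -48, -96, -1200, -1728, -18768, -92064/5, …
ICs: h(0) = -48, h′(0) = -96.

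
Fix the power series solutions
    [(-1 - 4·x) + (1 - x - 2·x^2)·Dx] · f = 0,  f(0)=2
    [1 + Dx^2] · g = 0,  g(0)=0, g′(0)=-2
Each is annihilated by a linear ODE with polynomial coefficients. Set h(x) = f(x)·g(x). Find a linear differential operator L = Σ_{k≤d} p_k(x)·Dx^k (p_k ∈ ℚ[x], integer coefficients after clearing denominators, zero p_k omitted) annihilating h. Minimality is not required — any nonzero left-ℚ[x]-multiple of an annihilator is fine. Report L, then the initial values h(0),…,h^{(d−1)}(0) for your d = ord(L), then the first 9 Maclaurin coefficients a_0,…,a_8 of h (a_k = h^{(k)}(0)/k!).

L = (3 + x + 2·x^2) + (2 + 8·x)·Dx + (-1 + x + 2·x^2)·Dx^2  (order 2).
h: a_k = 0, -4, -4, -34/3, -58/3, -1261/30, -807/10, -41521/252, -410969/1260, …
ICs: h(0) = 0, h′(0) = -4.

f: a_k = 2, 2, 6, 10, 22, 42, 86, 170, 342, …
g: a_k = 0, -2, 0, 1/3, 0, -1/60, 0, 1/2520, 0, …
f·g: L₀ = L_f ⊗_s L_g, ord ≤ 1·2.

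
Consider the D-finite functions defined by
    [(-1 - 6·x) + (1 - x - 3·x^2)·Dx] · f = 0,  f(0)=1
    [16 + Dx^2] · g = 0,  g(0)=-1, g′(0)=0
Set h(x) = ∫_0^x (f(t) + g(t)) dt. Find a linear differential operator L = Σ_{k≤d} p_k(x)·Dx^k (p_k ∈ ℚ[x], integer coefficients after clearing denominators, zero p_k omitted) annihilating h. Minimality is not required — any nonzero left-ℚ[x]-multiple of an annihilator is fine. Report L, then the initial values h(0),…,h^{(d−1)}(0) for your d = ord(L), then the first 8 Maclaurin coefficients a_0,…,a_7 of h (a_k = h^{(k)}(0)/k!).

f: a_k = 1, 1, 4, 7, 19, 40, 97, 217, …
g: a_k = -1, 0, 8, 0, -32/3, 0, 256/45, 0, …
L₀ := lclm(L_f,L_g); ord L₀ ≤ 1+2.
h=∫h₀ ⇒ L = L₀·Dx.
L = (464 + 2816·x + 416·x^2 + 2112·x^3 + 5760·x^4 + 6912·x^5)·Dx + (-192 + 304·x + 672·x^2 - 1312·x^3 - 1008·x^4 + 3456·x^5 + 3456·x^6)·Dx^2 + (29 + 176·x + 26·x^2 + 132·x^3 + 360·x^4 + 432·x^5)·Dx^3 + (-12 + 19·x + 42·x^2 - 82·x^3 - 63·x^4 + 216·x^5 + 216·x^6)·Dx^4  (order 4).
h: a_k = 0, 0, 1/2, 4, 7/4, 5/3, 20/3, 4621/315, …
ICs: h(0) = 0, h′(0) = 0, h′′(0) = 1, h′′′(0) = 24.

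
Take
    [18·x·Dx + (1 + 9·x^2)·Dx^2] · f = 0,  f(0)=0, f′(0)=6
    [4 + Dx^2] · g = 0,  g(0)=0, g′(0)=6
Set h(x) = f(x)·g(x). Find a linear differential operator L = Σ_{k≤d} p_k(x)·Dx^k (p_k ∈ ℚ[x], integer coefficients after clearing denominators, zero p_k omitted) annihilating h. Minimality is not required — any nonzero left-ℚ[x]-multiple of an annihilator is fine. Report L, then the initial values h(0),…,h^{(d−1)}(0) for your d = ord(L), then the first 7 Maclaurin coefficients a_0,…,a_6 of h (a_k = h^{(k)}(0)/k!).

f: a_k = 0, 6, 0, -18, 0, 486/5, 0, …
g: a_k = 0, 6, 0, -4, 0, 4/5, 0, …
Product ⇒ symmetric product L₀, ord ≤ 4.
L = (2080 + 50256·x^2 + 89424·x^4 + 186624·x^6 + 419904·x^8) + (3168·x + 38880·x^3 + 139968·x^5 + 419904·x^7)·Dx + (572 + 13788·x^2 + 33048·x^4 + 93312·x^6 + 209952·x^8)·Dx^2 + (792·x + 9720·x^3 + 34992·x^5 + 104976·x^7)·Dx^3 + (13 + 306·x^2 + 2673·x^4 + 11664·x^6 + 26244·x^8)·Dx^4  (order 4).
h: a_k = 0, 0, 36, 0, -132, 0, 660, …
ICs: h(0) = 0, h′(0) = 0, h′′(0) = 72, h′′′(0) = 0.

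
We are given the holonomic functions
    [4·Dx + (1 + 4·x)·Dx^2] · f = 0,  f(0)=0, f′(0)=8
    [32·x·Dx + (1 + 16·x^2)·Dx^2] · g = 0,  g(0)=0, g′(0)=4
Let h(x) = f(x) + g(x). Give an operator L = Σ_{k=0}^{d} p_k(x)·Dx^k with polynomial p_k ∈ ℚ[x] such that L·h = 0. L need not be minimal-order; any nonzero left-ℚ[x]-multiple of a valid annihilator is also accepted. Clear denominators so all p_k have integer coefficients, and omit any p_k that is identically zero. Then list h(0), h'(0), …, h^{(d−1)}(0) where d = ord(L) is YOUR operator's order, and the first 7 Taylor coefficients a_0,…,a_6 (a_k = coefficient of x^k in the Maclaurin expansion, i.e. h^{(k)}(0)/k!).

f: a_k = 0, 8, -16, 128/3, -128, 2048/5, -4096/3, …
g: a_k = 0, 4, 0, -64/3, 0, 1024/5, 0, …
Sum ⇒ L₀ = lclm(L_f,L_g) in ℚ(x)⟨Dx⟩.
L = (-32 - 384·x + 1536·x^2 + 2048·x^3)·Dx + (-16 - 64·x + 3072·x^3 + 4096·x^4)·Dx^2 + (-1 + 4·x + 32·x^2 + 128·x^3 + 768·x^4 + 1024·x^5)·Dx^3  (order 3).
h: a_k = 0, 12, -16, 64/3, -128, 3072/5, -4096/3, …
ICs: h(0) = 0, h′(0) = 12, h′′(0) = -32.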